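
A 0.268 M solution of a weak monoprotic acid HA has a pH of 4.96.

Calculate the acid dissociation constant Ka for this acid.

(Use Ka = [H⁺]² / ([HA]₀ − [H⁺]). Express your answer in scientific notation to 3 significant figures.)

[H⁺] = 10^(−pH) = 10^(−4.96) = 1.096e-05 M. For HA ⇌ H⁺ + A⁻, Ka = [H⁺][A⁻]/[HA] = [H⁺]² / ([HA]₀ − [H⁺]) = (1.096e-05)² / (0.268 − 1.096e-05) = 4.49e-10.

K_a = 4.49e-10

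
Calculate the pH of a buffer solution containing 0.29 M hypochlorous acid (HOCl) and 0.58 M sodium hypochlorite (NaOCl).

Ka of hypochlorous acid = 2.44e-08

pKa = -log(2.44e-08) = 7.61. pH = pKa + log([A⁻]/[HA]) = 7.61 + log(0.58/0.29)

pH = 7.91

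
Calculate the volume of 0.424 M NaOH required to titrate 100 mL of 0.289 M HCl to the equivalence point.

At equivalence: moles acid = moles base. moles HCl = 0.289 × 100/1000 = 0.0289 mol. V_base = moles / 0.424 × 1000 = 68.2 mL.

V_{base} = 68.2 mL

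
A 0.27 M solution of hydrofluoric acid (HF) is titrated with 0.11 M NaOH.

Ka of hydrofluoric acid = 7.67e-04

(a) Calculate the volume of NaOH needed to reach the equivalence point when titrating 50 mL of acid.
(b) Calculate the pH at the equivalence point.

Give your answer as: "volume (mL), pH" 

moles acid = 0.27 × 50/1000 = 0.0135 mol; V_base = moles/0.11 × 1000 = 122.7 mL. At equivalence only the conjugate base is present: [A⁻] = 0.0135/0.173 = 7.8158e-02 M. Kb = Kw/Ka = 1.30e-11; [OH⁻] = √(Kb × [A⁻]) = 1.0095e-06; pOH = 6.00; pH = 14 - pOH = 8.00.

V = 122.7 mL, pH = 8.00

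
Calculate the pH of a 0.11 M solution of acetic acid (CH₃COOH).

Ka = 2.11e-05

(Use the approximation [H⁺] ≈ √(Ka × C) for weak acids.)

[H⁺] = √(Ka × C) = √(2.11e-05 × 0.11) = 1.5235e-03. pH = -log(1.5235e-03)

pH = 2.82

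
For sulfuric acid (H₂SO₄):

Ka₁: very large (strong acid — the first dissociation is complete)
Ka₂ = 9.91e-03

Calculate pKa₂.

pKa₂ = -log(Ka₂) = -log(9.91e-03) = 2.00.

pK_{a2} = 2.00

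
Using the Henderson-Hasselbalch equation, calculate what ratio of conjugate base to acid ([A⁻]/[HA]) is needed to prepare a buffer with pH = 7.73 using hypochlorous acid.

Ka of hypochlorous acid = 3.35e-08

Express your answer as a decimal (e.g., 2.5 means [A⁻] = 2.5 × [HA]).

pKa = -log(3.35e-08) = 7.4750. pH = pKa + log([A⁻]/[HA]), so log([A⁻]/[HA]) = pH − pKa = 7.73 − 7.4750 = 0.2550. [A⁻]/[HA] = 10^(0.2550) = 1.80

[A⁻]/[HA] = 1.80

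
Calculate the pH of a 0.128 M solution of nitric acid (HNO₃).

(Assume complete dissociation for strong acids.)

[H⁺] = 0.128 M for strong acid. pH = -log[H⁺] = -log(0.128)

pH = 0.89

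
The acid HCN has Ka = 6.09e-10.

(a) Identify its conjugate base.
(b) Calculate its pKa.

(a) The conjugate base is formed by removing one H⁺ from HCN, giving CN⁻. (b) pKa = -log(Ka) = -log(6.09e-10) = 9.22.

Conjugate base: CN⁻; pK_a = 9.22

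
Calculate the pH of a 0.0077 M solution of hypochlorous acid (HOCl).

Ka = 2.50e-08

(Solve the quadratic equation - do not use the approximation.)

x² + Ka×x - Ka×C = 0. Using quadratic formula: [H⁺] = 1.3862e-05

pH = 4.86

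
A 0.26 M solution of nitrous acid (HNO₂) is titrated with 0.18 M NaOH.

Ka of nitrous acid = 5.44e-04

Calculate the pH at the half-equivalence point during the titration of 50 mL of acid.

At half-equivalence [HA] = [A⁻], so Henderson-Hasselbalch gives pH = pKa = -log(5.44e-04) = 3.26.

pH = pKa = 3.26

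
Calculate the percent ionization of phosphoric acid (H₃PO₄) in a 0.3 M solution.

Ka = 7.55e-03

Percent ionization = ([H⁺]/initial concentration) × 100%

Using Ka equilibrium: x² + Ka×x - Ka×C = 0. Solving: [H⁺] = 4.3966e-02. Percent = (4.3966e-02/0.3) × 100

Percent ionization = 14.7%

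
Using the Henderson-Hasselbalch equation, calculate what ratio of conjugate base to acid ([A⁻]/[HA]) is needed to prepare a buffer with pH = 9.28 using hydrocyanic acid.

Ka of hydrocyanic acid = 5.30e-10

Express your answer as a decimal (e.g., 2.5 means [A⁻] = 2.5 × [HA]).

pKa = -log(5.30e-10) = 9.2757. pH = pKa + log([A⁻]/[HA]), so log([A⁻]/[HA]) = pH − pKa = 9.28 − 9.2757 = 0.0043. [A⁻]/[HA] = 10^(0.0043) = 1.01

[A⁻]/[HA] = 1.01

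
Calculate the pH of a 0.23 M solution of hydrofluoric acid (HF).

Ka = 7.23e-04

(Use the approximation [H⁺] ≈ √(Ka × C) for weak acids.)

[H⁺] = √(Ka × C) = √(7.23e-04 × 0.23) = 1.2895e-02. pH = -log(1.2895e-02)

pH = 1.89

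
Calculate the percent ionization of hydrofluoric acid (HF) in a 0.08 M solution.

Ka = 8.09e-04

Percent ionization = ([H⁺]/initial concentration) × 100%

Using Ka equilibrium: x² + Ka×x - Ka×C = 0. Solving: [H⁺] = 7.6505e-03. Percent = (7.6505e-03/0.08) × 100

Percent ionization = 9.56%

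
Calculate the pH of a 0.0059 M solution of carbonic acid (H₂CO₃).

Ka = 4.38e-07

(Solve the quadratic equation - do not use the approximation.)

x² + Ka×x - Ka×C = 0. Using quadratic formula: [H⁺] = 5.0616e-05

pH = 4.30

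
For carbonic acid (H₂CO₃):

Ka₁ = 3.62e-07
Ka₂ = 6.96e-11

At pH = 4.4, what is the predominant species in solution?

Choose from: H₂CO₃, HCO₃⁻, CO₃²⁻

pKa₁ = 6.44, pKa₂ = 10.16. For a polyprotic acid the predominant species crosses at each pKa: below pKa_n the protonated form dominates, above it the deprotonated form does. At pH = 4.4, the predominant species is H₂CO₃.

H₂CO₃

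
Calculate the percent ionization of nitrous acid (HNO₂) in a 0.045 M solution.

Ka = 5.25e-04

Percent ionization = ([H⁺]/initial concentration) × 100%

Using Ka equilibrium: x² + Ka×x - Ka×C = 0. Solving: [H⁺] = 4.6051e-03. Percent = (4.6051e-03/0.045) × 100

Percent ionization = 10.2%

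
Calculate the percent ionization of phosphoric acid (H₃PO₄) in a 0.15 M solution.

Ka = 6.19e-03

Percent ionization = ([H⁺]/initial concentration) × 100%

Using Ka equilibrium: x² + Ka×x - Ka×C = 0. Solving: [H⁺] = 2.7533e-02. Percent = (2.7533e-02/0.15) × 100

Percent ionization = 18.4%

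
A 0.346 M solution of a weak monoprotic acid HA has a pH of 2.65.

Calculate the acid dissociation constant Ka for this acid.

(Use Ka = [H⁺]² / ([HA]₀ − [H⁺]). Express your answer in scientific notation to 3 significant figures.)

[H⁺] = 10^(−pH) = 10^(−2.65) = 2.239e-03 M. For HA ⇌ H⁺ + A⁻, Ka = [H⁺][A⁻]/[HA] = [H⁺]² / ([HA]₀ − [H⁺]) = (2.239e-03)² / (0.346 − 2.239e-03) = 1.46e-05.

K_a = 1.46e-05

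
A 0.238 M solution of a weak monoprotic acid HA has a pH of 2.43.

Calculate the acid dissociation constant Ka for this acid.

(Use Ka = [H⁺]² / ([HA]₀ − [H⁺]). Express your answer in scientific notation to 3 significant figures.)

[H⁺] = 10^(−pH) = 10^(−2.43) = 3.715e-03 M. For HA ⇌ H⁺ + A⁻, Ka = [H⁺][A⁻]/[HA] = [H⁺]² / ([HA]₀ − [H⁺]) = (3.715e-03)² / (0.238 − 3.715e-03) = 5.89e-05.

K_a = 5.89e-05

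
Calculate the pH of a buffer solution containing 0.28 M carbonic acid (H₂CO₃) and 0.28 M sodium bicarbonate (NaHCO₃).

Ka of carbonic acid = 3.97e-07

pKa = -log(3.97e-07) = 6.40. pH = pKa + log([A⁻]/[HA]) = 6.40 + log(0.28/0.28)

pH = 6.40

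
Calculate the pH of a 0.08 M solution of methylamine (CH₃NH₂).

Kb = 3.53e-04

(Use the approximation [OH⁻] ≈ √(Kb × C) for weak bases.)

[OH⁻] = √(Kb × C) = √(3.53e-04 × 0.08) = 5.3141e-03. pOH = 2.27, pH = 14 - pOH

pH = 11.73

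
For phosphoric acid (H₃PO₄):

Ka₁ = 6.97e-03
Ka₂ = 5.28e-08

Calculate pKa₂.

pKa₂ = -log(Ka₂) = -log(5.28e-08) = 7.28.

pK_{a2} = 7.28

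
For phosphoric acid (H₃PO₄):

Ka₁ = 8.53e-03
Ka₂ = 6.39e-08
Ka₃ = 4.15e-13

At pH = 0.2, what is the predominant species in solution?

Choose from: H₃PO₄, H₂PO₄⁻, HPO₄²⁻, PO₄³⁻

pKa₁ = 2.07, pKa₂ = 7.19, pKa₃ = 12.38. For a polyprotic acid the predominant species crosses at each pKa: below pKa_n the protonated form dominates, above it the deprotonated form does. At pH = 0.2, the predominant species is H₃PO₄.

H₃PO₄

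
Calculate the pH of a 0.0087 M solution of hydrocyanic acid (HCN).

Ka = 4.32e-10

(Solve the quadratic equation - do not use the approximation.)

x² + Ka×x - Ka×C = 0. Using quadratic formula: [H⁺] = 1.9384e-06

pH = 5.71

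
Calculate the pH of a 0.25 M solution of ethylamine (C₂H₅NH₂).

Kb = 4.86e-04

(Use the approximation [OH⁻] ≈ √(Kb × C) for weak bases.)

[OH⁻] = √(Kb × C) = √(4.86e-04 × 0.25) = 1.1023e-02. pOH = 1.96, pH = 14 - pOH

pH = 12.04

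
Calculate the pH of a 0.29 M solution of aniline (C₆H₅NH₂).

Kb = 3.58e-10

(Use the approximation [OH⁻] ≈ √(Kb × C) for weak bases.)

[OH⁻] = √(Kb × C) = √(3.58e-10 × 0.29) = 1.0189e-05. pOH = 4.99, pH = 14 - pOH

pH = 9.01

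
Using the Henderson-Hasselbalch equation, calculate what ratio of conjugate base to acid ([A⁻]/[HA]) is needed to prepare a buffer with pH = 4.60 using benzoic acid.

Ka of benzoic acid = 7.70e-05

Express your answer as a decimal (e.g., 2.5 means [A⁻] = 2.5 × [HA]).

pKa = -log(7.70e-05) = 4.1135. pH = pKa + log([A⁻]/[HA]), so log([A⁻]/[HA]) = pH − pKa = 4.60 − 4.1135 = 0.4865. [A⁻]/[HA] = 10^(0.4865) = 3.07

[A⁻]/[HA] = 3.07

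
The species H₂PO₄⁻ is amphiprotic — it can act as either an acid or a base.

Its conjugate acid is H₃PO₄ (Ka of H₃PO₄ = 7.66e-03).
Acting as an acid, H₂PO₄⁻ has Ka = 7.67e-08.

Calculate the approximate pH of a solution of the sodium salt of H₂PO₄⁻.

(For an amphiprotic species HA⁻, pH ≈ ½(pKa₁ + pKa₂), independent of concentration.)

pKa₁ = -log(7.66e-03) = 2.12; pKa₂ = -log(7.67e-08) = 7.12. For an amphiprotic species, pH ≈ ½(pKa₁ + pKa₂) = ½(2.12 + 7.12) = 4.62.

pH = 4.62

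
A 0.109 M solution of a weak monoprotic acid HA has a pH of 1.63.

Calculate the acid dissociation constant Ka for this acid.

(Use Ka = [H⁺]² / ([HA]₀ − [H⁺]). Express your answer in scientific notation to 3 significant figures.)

[H⁺] = 10^(−pH) = 10^(−1.63) = 2.344e-02 M. For HA ⇌ H⁺ + A⁻, Ka = [H⁺][A⁻]/[HA] = [H⁺]² / ([HA]₀ − [H⁺]) = (2.344e-02)² / (0.109 − 2.344e-02) = 6.42e-03.

K_a = 6.42e-03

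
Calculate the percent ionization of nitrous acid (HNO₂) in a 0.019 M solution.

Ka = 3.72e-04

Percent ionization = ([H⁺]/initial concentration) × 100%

Using Ka equilibrium: x² + Ka×x - Ka×C = 0. Solving: [H⁺] = 2.4791e-03. Percent = (2.4791e-03/0.019) × 100

Percent ionization = 13%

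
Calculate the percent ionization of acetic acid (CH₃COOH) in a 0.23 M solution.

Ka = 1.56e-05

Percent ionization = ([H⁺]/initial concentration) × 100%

Using Ka equilibrium: x² + Ka×x - Ka×C = 0. Solving: [H⁺] = 1.8864e-03. Percent = (1.8864e-03/0.23) × 100

Percent ionization = 0.82%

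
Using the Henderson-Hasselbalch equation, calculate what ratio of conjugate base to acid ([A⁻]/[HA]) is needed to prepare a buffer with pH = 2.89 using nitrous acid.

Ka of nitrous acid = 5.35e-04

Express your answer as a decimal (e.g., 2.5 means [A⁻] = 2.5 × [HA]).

pKa = -log(5.35e-04) = 3.2716. pH = pKa + log([A⁻]/[HA]), so log([A⁻]/[HA]) = pH − pKa = 2.89 − 3.2716 = -0.3816. [A⁻]/[HA] = 10^(-0.3816) = 0.415

[A⁻]/[HA] = 0.415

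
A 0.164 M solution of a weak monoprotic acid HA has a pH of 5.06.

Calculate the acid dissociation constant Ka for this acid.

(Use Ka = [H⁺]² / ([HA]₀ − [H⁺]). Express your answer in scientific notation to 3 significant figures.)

[H⁺] = 10^(−pH) = 10^(−5.06) = 8.710e-06 M. For HA ⇌ H⁺ + A⁻, Ka = [H⁺][A⁻]/[HA] = [H⁺]² / ([HA]₀ − [H⁺]) = (8.710e-06)² / (0.164 − 8.710e-06) = 4.63e-10.

K_a = 4.63e-10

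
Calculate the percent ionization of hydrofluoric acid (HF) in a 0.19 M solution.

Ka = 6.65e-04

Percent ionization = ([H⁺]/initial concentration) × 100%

Using Ka equilibrium: x² + Ka×x - Ka×C = 0. Solving: [H⁺] = 1.0913e-02. Percent = (1.0913e-02/0.19) × 100

Percent ionization = 5.74%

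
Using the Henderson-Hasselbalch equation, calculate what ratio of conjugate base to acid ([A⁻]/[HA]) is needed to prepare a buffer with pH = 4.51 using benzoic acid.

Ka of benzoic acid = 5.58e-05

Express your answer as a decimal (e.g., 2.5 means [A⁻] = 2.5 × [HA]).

pKa = -log(5.58e-05) = 4.2534. pH = pKa + log([A⁻]/[HA]), so log([A⁻]/[HA]) = pH − pKa = 4.51 − 4.2534 = 0.2566. [A⁻]/[HA] = 10^(0.2566) = 1.81

[A⁻]/[HA] = 1.81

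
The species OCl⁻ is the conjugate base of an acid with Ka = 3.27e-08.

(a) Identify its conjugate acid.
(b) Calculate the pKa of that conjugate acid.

(a) The conjugate acid is formed by adding one H⁺ to OCl⁻, giving HOCl. (b) pKa = -log(Ka) = -log(3.27e-08) = 7.49.

Conjugate acid: HOCl; pK_a = 7.49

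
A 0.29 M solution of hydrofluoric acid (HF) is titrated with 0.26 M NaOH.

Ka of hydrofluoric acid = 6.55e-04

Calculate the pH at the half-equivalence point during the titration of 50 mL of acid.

At half-equivalence [HA] = [A⁻], so Henderson-Hasselbalch gives pH = pKa = -log(6.55e-04) = 3.18.

pH = pKa = 3.18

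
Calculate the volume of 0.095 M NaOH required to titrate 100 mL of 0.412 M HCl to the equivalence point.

At equivalence: moles acid = moles base. moles HCl = 0.412 × 100/1000 = 0.0412 mol. V_base = moles / 0.095 × 1000 = 433.7 mL.

V_{base} = 433.7 mL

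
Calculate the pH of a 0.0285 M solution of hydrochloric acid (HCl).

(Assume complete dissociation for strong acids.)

[H⁺] = 0.0285 M for strong acid. pH = -log[H⁺] = -log(0.0285)

pH = 1.55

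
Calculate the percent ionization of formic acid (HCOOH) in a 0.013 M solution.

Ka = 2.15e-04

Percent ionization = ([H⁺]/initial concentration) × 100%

Using Ka equilibrium: x² + Ka×x - Ka×C = 0. Solving: [H⁺] = 1.5678e-03. Percent = (1.5678e-03/0.013) × 100

Percent ionization = 12.1%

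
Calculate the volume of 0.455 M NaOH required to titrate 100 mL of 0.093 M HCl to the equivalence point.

At equivalence: moles acid = moles base. moles HCl = 0.093 × 100/1000 = 0.0093 mol. V_base = moles / 0.455 × 1000 = 20.4 mL.

V_{base} = 20.4 mL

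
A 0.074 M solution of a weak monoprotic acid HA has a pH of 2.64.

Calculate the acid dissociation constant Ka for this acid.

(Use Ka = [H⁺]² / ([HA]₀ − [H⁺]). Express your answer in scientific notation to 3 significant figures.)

[H⁺] = 10^(−pH) = 10^(−2.64) = 2.291e-03 M. For HA ⇌ H⁺ + A⁻, Ka = [H⁺][A⁻]/[HA] = [H⁺]² / ([HA]₀ − [H⁺]) = (2.291e-03)² / (0.074 − 2.291e-03) = 7.32e-05.

K_a = 7.32e-05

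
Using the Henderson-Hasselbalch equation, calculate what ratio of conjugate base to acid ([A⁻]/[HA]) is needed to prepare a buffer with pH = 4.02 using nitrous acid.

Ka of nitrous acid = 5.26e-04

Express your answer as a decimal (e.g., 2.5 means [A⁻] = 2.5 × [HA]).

pKa = -log(5.26e-04) = 3.2790. pH = pKa + log([A⁻]/[HA]), so log([A⁻]/[HA]) = pH − pKa = 4.02 − 3.2790 = 0.7410. [A⁻]/[HA] = 10^(0.7410) = 5.51

[A⁻]/[HA] = 5.51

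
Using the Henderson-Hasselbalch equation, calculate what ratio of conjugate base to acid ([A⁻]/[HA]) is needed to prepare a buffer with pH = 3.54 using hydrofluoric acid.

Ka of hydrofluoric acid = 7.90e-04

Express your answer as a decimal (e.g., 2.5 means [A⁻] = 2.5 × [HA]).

pKa = -log(7.90e-04) = 3.1024. pH = pKa + log([A⁻]/[HA]), so log([A⁻]/[HA]) = pH − pKa = 3.54 − 3.1024 = 0.4376. [A⁻]/[HA] = 10^(0.4376) = 2.74

[A⁻]/[HA] = 2.74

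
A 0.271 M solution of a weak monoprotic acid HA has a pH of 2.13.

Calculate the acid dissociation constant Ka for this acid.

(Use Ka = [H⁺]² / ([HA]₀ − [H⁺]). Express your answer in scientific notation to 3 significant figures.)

[H⁺] = 10^(−pH) = 10^(−2.13) = 7.413e-03 M. For HA ⇌ H⁺ + A⁻, Ka = [H⁺][A⁻]/[HA] = [H⁺]² / ([HA]₀ − [H⁺]) = (7.413e-03)² / (0.271 − 7.413e-03) = 2.08e-04.

K_a = 2.08e-04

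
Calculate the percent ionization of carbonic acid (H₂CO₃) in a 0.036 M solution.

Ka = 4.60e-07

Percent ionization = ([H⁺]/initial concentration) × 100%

Using Ka equilibrium: x² + Ka×x - Ka×C = 0. Solving: [H⁺] = 1.2846e-04. Percent = (1.2846e-04/0.036) × 100

Percent ionization = 0.357%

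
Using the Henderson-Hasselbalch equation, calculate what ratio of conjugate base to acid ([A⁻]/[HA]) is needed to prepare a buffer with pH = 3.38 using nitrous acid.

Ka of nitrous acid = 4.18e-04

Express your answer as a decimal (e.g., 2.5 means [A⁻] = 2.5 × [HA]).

pKa = -log(4.18e-04) = 3.3788. pH = pKa + log([A⁻]/[HA]), so log([A⁻]/[HA]) = pH − pKa = 3.38 − 3.3788 = 0.0012. [A⁻]/[HA] = 10^(0.0012) = 1.00

[A⁻]/[HA] = 1.00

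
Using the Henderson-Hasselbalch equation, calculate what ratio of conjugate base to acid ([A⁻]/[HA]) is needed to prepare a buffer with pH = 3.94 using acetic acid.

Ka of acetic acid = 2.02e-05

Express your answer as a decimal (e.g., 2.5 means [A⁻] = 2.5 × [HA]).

pKa = -log(2.02e-05) = 4.6946. pH = pKa + log([A⁻]/[HA]), so log([A⁻]/[HA]) = pH − pKa = 3.94 − 4.6946 = -0.7546. [A⁻]/[HA] = 10^(-0.7546) = 0.176

[A⁻]/[HA] = 0.176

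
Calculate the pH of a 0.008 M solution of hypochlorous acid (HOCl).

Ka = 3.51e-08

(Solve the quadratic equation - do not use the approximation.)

x² + Ka×x - Ka×C = 0. Using quadratic formula: [H⁺] = 1.6740e-05

pH = 4.78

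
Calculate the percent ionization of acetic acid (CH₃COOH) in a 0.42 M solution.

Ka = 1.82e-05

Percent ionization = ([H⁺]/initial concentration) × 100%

Using Ka equilibrium: x² + Ka×x - Ka×C = 0. Solving: [H⁺] = 2.7557e-03. Percent = (2.7557e-03/0.42) × 100

Percent ionization = 0.656%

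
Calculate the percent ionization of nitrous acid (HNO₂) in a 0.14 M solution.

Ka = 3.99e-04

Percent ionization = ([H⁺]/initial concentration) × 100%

Using Ka equilibrium: x² + Ka×x - Ka×C = 0. Solving: [H⁺] = 7.2771e-03. Percent = (7.2771e-03/0.14) × 100

Percent ionization = 5.2%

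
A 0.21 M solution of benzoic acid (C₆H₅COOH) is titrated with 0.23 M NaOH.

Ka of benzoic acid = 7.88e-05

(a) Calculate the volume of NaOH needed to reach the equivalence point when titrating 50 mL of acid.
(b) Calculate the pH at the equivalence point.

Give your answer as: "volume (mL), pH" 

moles acid = 0.21 × 50/1000 = 0.0105 mol; V_base = moles/0.23 × 1000 = 45.7 mL. At equivalence only the conjugate base is present: [A⁻] = 0.0105/0.096 = 1.0977e-01 M. Kb = Kw/Ka = 1.27e-10; [OH⁻] = √(Kb × [A⁻]) = 3.7324e-06; pOH = 5.43; pH = 14 - pOH = 8.57.

V = 45.7 mL, pH = 8.57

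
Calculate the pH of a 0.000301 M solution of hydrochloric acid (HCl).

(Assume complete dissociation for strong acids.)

[H⁺] = 0.000301 M for strong acid. pH = -log[H⁺] = -log(0.000301)

pH = 3.52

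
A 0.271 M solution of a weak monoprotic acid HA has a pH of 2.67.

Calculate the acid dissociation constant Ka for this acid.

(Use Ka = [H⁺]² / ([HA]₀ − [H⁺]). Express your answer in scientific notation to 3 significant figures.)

[H⁺] = 10^(−pH) = 10^(−2.67) = 2.138e-03 M. For HA ⇌ H⁺ + A⁻, Ka = [H⁺][A⁻]/[HA] = [H⁺]² / ([HA]₀ − [H⁺]) = (2.138e-03)² / (0.271 − 2.138e-03) = 1.70e-05.

K_a = 1.70e-05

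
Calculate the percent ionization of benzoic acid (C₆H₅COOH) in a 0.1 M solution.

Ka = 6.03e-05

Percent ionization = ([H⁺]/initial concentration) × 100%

Using Ka equilibrium: x² + Ka×x - Ka×C = 0. Solving: [H⁺] = 2.4256e-03. Percent = (2.4256e-03/0.1) × 100

Percent ionization = 2.43%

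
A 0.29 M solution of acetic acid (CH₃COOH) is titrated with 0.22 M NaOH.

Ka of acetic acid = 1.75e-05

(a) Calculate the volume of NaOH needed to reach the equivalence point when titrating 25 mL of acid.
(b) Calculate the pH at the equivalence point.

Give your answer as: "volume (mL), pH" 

moles acid = 0.29 × 25/1000 = 0.00725 mol; V_base = moles/0.22 × 1000 = 33.0 mL. At equivalence only the conjugate base is present: [A⁻] = 0.00725/0.058 = 1.2510e-01 M. Kb = Kw/Ka = 5.71e-10; [OH⁻] = √(Kb × [A⁻]) = 8.4549e-06; pOH = 5.07; pH = 14 - pOH = 8.93.

V = 33.0 mL, pH = 8.93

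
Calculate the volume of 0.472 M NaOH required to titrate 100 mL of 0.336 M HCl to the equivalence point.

At equivalence: moles acid = moles base. moles HCl = 0.336 × 100/1000 = 0.0336 mol. V_base = moles / 0.472 × 1000 = 71.2 mL.

V_{base} = 71.2 mL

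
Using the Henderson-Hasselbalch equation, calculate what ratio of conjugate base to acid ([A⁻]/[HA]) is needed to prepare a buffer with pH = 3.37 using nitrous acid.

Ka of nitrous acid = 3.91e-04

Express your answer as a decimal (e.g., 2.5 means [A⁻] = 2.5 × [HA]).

pKa = -log(3.91e-04) = 3.4078. pH = pKa + log([A⁻]/[HA]), so log([A⁻]/[HA]) = pH − pKa = 3.37 − 3.4078 = -0.0378. [A⁻]/[HA] = 10^(-0.0378) = 0.917

[A⁻]/[HA] = 0.917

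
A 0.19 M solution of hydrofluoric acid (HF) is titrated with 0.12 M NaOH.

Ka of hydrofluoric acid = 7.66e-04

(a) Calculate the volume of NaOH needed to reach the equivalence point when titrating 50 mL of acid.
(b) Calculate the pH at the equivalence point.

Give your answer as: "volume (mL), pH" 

moles acid = 0.19 × 50/1000 = 0.0095 mol; V_base = moles/0.12 × 1000 = 79.2 mL. At equivalence only the conjugate base is present: [A⁻] = 0.0095/0.129 = 7.3548e-02 M. Kb = Kw/Ka = 1.31e-11; [OH⁻] = √(Kb × [A⁻]) = 9.7988e-07; pOH = 6.01; pH = 14 - pOH = 7.99.

V = 79.2 mL, pH = 7.99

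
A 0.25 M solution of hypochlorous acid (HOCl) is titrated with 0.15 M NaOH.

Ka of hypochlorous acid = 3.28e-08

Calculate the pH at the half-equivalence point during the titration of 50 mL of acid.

At half-equivalence [HA] = [A⁻], so Henderson-Hasselbalch gives pH = pKa = -log(3.28e-08) = 7.48.

pH = pKa = 7.48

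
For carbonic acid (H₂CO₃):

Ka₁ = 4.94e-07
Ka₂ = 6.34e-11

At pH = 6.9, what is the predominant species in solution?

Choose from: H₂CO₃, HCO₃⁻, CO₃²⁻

pKa₁ = 6.31, pKa₂ = 10.20. For a polyprotic acid the predominant species crosses at each pKa: below pKa_n the protonated form dominates, above it the deprotonated form does. At pH = 6.9, the predominant species is HCO₃⁻.

HCO₃⁻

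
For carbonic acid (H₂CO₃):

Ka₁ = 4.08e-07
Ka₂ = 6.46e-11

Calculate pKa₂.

pKa₂ = -log(Ka₂) = -log(6.46e-11) = 10.19.

pK_{a2} = 10.19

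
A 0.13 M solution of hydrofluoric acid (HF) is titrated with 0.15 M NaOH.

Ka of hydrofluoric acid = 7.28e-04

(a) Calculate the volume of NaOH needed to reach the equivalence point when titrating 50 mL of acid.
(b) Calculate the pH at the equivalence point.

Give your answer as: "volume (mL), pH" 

moles acid = 0.13 × 50/1000 = 0.0065 mol; V_base = moles/0.15 × 1000 = 43.3 mL. At equivalence only the conjugate base is present: [A⁻] = 0.0065/0.093 = 6.9643e-02 M. Kb = Kw/Ka = 1.37e-11; [OH⁻] = √(Kb × [A⁻]) = 9.7808e-07; pOH = 6.01; pH = 14 - pOH = 7.99.

V = 43.3 mL, pH = 7.99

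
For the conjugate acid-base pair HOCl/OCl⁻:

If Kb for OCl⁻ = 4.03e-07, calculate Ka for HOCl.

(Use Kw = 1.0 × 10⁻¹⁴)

For a conjugate pair Ka × Kb = Kw, so Ka = Kw/Kb = 1.0 × 10⁻¹⁴ / 4.03e-07 = 2.48e-08.

K_a = 2.48e-08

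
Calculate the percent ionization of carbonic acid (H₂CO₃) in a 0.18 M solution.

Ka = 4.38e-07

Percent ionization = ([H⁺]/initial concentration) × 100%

Using Ka equilibrium: x² + Ka×x - Ka×C = 0. Solving: [H⁺] = 2.8057e-04. Percent = (2.8057e-04/0.18) × 100

Percent ionization = 0.156%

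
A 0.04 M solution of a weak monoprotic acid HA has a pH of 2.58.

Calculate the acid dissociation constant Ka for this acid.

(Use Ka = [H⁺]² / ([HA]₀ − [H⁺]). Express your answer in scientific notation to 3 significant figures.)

[H⁺] = 10^(−pH) = 10^(−2.58) = 2.630e-03 M. For HA ⇌ H⁺ + A⁻, Ka = [H⁺][A⁻]/[HA] = [H⁺]² / ([HA]₀ − [H⁺]) = (2.630e-03)² / (0.04 − 2.630e-03) = 1.85e-04.

K_a = 1.85e-04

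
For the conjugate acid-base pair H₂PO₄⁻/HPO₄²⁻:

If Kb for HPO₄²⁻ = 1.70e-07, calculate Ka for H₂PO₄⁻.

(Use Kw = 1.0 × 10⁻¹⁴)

For a conjugate pair Ka × Kb = Kw, so Ka = Kw/Kb = 1.0 × 10⁻¹⁴ / 1.70e-07 = 5.88e-08.

K_a = 5.88e-08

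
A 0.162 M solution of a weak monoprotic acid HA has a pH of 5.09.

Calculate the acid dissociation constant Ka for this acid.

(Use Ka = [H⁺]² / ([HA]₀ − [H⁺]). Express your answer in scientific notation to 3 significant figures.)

[H⁺] = 10^(−pH) = 10^(−5.09) = 8.128e-06 M. For HA ⇌ H⁺ + A⁻, Ka = [H⁺][A⁻]/[HA] = [H⁺]² / ([HA]₀ − [H⁺]) = (8.128e-06)² / (0.162 − 8.128e-06) = 4.08e-10.

K_a = 4.08e-10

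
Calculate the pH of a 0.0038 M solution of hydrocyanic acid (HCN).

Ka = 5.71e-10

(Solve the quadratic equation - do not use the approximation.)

x² + Ka×x - Ka×C = 0. Using quadratic formula: [H⁺] = 1.4727e-06

pH = 5.83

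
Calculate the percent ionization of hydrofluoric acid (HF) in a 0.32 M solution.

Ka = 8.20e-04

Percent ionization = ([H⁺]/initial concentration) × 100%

Using Ka equilibrium: x² + Ka×x - Ka×C = 0. Solving: [H⁺] = 1.5794e-02. Percent = (1.5794e-02/0.32) × 100

Percent ionization = 4.94%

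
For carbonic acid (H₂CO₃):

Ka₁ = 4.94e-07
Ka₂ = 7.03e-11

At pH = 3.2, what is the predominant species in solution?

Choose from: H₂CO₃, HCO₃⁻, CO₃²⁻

pKa₁ = 6.31, pKa₂ = 10.15. For a polyprotic acid the predominant species crosses at each pKa: below pKa_n the protonated form dominates, above it the deprotonated form does. At pH = 3.2, the predominant species is H₂CO₃.

H₂CO₃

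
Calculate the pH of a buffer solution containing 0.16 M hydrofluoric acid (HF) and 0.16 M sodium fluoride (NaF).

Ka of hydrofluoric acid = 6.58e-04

pKa = -log(6.58e-04) = 3.18. pH = pKa + log([A⁻]/[HA]) = 3.18 + log(0.16/0.16)

pH = 3.18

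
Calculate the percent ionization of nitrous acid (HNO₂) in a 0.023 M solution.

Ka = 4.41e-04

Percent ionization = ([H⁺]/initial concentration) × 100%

Using Ka equilibrium: x² + Ka×x - Ka×C = 0. Solving: [H⁺] = 2.9719e-03. Percent = (2.9719e-03/0.023) × 100

Percent ionization = 12.9%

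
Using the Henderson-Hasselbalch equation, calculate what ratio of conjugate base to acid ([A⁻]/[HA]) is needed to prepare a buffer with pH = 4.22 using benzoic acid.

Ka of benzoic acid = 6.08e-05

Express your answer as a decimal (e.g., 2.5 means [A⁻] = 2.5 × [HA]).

pKa = -log(6.08e-05) = 4.2161. pH = pKa + log([A⁻]/[HA]), so log([A⁻]/[HA]) = pH − pKa = 4.22 − 4.2161 = 0.0039. [A⁻]/[HA] = 10^(0.0039) = 1.01

[A⁻]/[HA] = 1.01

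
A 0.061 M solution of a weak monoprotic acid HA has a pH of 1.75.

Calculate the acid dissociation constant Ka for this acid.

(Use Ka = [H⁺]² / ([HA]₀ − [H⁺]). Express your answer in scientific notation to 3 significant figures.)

[H⁺] = 10^(−pH) = 10^(−1.75) = 1.778e-02 M. For HA ⇌ H⁺ + A⁻, Ka = [H⁺][A⁻]/[HA] = [H⁺]² / ([HA]₀ − [H⁺]) = (1.778e-02)² / (0.061 − 1.778e-02) = 7.32e-03.

K_a = 7.32e-03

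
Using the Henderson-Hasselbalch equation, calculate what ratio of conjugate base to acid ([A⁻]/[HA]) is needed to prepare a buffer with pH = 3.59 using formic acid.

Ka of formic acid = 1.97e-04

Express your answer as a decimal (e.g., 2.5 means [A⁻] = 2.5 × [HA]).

pKa = -log(1.97e-04) = 3.7055. pH = pKa + log([A⁻]/[HA]), so log([A⁻]/[HA]) = pH − pKa = 3.59 − 3.7055 = -0.1155. [A⁻]/[HA] = 10^(-0.1155) = 0.766

[A⁻]/[HA] = 0.766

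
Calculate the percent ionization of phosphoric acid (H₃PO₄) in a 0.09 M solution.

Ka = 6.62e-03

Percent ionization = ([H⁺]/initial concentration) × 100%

Using Ka equilibrium: x² + Ka×x - Ka×C = 0. Solving: [H⁺] = 2.1322e-02. Percent = (2.1322e-02/0.09) × 100

Percent ionization = 23.7%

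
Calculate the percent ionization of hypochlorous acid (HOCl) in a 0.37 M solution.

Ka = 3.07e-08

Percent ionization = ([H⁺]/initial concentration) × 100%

Using Ka equilibrium: x² + Ka×x - Ka×C = 0. Solving: [H⁺] = 1.0656e-04. Percent = (1.0656e-04/0.37) × 100

Percent ionization = 0.0288%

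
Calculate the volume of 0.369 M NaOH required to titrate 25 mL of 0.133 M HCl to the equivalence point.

At equivalence: moles acid = moles base. moles HCl = 0.133 × 25/1000 = 0.003325 mol. V_base = moles / 0.369 × 1000 = 9.0 mL.

V_{base} = 9.0 mL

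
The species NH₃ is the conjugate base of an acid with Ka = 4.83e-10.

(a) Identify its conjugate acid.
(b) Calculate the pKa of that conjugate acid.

(a) The conjugate acid is formed by adding one H⁺ to NH₃, giving NH₄⁺. (b) pKa = -log(Ka) = -log(4.83e-10) = 9.32.

Conjugate acid: NH₄⁺; pK_a = 9.32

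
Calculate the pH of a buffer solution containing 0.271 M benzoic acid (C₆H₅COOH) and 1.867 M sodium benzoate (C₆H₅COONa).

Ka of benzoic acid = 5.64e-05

pKa = -log(5.64e-05) = 4.25. pH = pKa + log([A⁻]/[HA]) = 4.25 + log(1.867/0.271)

pH = 5.09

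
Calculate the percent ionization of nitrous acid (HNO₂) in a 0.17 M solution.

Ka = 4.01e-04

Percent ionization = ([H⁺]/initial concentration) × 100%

Using Ka equilibrium: x² + Ka×x - Ka×C = 0. Solving: [H⁺] = 8.0584e-03. Percent = (8.0584e-03/0.17) × 100

Percent ionization = 4.74%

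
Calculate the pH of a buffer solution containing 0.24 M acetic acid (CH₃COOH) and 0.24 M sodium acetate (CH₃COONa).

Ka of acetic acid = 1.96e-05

pKa = -log(1.96e-05) = 4.71. pH = pKa + log([A⁻]/[HA]) = 4.71 + log(0.24/0.24)

pH = 4.71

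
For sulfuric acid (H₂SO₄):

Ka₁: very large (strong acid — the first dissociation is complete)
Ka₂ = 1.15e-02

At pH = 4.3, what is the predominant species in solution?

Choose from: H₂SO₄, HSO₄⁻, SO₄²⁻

The first dissociation is complete, so H₂SO₄ itself is never the predominant species in water; pKa₂ = -log(1.15e-02) = 1.94. For a polyprotic acid the predominant species crosses at each pKa: below pKa_n the protonated form dominates, above it the deprotonated form does. At pH = 4.3, the predominant species is SO₄²⁻.

SO₄²⁻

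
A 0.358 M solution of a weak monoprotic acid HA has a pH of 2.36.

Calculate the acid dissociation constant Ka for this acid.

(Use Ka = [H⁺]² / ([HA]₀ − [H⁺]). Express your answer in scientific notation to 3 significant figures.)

[H⁺] = 10^(−pH) = 10^(−2.36) = 4.365e-03 M. For HA ⇌ H⁺ + A⁻, Ka = [H⁺][A⁻]/[HA] = [H⁺]² / ([HA]₀ − [H⁺]) = (4.365e-03)² / (0.358 − 4.365e-03) = 5.39e-05.

K_a = 5.39e-05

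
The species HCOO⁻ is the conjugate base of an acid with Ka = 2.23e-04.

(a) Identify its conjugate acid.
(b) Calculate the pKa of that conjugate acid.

(a) The conjugate acid is formed by adding one H⁺ to HCOO⁻, giving HCOOH. (b) pKa = -log(Ka) = -log(2.23e-04) = 3.65.

Conjugate acid: HCOOH; pK_a = 3.65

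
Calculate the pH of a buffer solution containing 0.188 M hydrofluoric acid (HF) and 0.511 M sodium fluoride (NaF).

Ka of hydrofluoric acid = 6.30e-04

pKa = -log(6.30e-04) = 3.20. pH = pKa + log([A⁻]/[HA]) = 3.20 + log(0.511/0.188)

pH = 3.63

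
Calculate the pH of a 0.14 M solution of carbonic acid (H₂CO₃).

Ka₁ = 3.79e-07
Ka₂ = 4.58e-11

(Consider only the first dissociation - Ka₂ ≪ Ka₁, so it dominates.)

First dissociation dominates. From Ka₁ = [H⁺][HA⁻]/[H₂A], x² + Ka₁·x − Ka₁·C = 0 with C = 0.14 M and Ka₁ = 3.79e-07. Solving: [H⁺] = (−Ka₁ + √(Ka₁² + 4·Ka₁·C)) / 2 = 2.3016e-04 M. pH = -log(2.3016e-04) = 3.64.

pH = 3.64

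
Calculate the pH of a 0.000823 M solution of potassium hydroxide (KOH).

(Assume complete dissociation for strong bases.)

[OH⁻] = 0.000823 M for strong base. pOH = -log[OH⁻] = 3.08, pH = 14 - pOH

pH = 10.92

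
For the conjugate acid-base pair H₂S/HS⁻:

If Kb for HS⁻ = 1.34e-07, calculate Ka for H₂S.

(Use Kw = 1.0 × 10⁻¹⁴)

For a conjugate pair Ka × Kb = Kw, so Ka = Kw/Kb = 1.0 × 10⁻¹⁴ / 1.34e-07 = 7.46e-08.

K_a = 7.46e-08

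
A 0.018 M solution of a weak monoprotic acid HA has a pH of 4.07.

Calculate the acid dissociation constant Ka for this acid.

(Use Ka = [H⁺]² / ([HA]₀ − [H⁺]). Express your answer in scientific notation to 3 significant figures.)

[H⁺] = 10^(−pH) = 10^(−4.07) = 8.511e-05 M. For HA ⇌ H⁺ + A⁻, Ka = [H⁺][A⁻]/[HA] = [H⁺]² / ([HA]₀ − [H⁺]) = (8.511e-05)² / (0.018 − 8.511e-05) = 4.04e-07.

K_a = 4.04e-07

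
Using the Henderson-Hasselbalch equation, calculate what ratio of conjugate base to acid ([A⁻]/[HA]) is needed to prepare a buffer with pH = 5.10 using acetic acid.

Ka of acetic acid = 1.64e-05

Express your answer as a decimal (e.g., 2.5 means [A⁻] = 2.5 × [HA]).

pKa = -log(1.64e-05) = 4.7852. pH = pKa + log([A⁻]/[HA]), so log([A⁻]/[HA]) = pH − pKa = 5.10 − 4.7852 = 0.3148. [A⁻]/[HA] = 10^(0.3148) = 2.06

[A⁻]/[HA] = 2.06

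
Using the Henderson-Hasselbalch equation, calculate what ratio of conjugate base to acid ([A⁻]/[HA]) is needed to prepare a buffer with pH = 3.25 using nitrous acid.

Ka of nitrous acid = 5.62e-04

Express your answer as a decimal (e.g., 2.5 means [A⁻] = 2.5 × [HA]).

pKa = -log(5.62e-04) = 3.2503. pH = pKa + log([A⁻]/[HA]), so log([A⁻]/[HA]) = pH − pKa = 3.25 − 3.2503 = -0.0003. [A⁻]/[HA] = 10^(-0.0003) = 0.999

[A⁻]/[HA] = 0.999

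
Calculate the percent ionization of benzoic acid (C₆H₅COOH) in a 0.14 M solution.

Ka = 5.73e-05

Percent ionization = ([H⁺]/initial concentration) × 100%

Using Ka equilibrium: x² + Ka×x - Ka×C = 0. Solving: [H⁺] = 2.8038e-03. Percent = (2.8038e-03/0.14) × 100

Percent ionization = 2%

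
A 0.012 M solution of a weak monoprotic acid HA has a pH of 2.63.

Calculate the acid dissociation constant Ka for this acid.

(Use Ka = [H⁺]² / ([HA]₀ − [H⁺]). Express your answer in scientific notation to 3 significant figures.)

[H⁺] = 10^(−pH) = 10^(−2.63) = 2.344e-03 M. For HA ⇌ H⁺ + A⁻, Ka = [H⁺][A⁻]/[HA] = [H⁺]² / ([HA]₀ − [H⁺]) = (2.344e-03)² / (0.012 − 2.344e-03) = 5.69e-04.

K_a = 5.69e-04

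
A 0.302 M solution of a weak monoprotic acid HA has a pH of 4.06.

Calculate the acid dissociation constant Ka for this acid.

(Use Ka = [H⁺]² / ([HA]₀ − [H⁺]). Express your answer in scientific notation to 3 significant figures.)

[H⁺] = 10^(−pH) = 10^(−4.06) = 8.710e-05 M. For HA ⇌ H⁺ + A⁻, Ka = [H⁺][A⁻]/[HA] = [H⁺]² / ([HA]₀ − [H⁺]) = (8.710e-05)² / (0.302 − 8.710e-05) = 2.51e-08.

K_a = 2.51e-08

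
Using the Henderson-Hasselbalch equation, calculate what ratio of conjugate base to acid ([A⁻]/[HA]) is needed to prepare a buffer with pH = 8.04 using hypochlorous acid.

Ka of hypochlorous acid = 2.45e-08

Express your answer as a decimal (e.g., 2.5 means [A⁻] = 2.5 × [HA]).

pKa = -log(2.45e-08) = 7.6108. pH = pKa + log([A⁻]/[HA]), so log([A⁻]/[HA]) = pH − pKa = 8.04 − 7.6108 = 0.4292. [A⁻]/[HA] = 10^(0.4292) = 2.69

[A⁻]/[HA] = 2.69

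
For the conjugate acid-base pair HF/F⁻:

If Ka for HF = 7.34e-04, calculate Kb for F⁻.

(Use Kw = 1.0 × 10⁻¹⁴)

For a conjugate pair Ka × Kb = Kw, so Kb = Kw/Ka = 1.0 × 10⁻¹⁴ / 7.34e-04 = 1.36e-11.

K_b = 1.36e-11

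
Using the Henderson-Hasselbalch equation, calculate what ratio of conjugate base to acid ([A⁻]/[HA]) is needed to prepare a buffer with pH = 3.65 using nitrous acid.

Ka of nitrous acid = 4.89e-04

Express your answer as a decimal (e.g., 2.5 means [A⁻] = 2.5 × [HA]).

pKa = -log(4.89e-04) = 3.3107. pH = pKa + log([A⁻]/[HA]), so log([A⁻]/[HA]) = pH − pKa = 3.65 − 3.3107 = 0.3393. [A⁻]/[HA] = 10^(0.3393) = 2.18

[A⁻]/[HA] = 2.18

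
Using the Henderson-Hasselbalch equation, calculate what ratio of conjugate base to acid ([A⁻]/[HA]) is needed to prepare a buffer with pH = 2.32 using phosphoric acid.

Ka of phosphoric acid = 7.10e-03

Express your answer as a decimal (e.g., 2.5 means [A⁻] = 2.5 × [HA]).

pKa = -log(7.10e-03) = 2.1487. pH = pKa + log([A⁻]/[HA]), so log([A⁻]/[HA]) = pH − pKa = 2.32 − 2.1487 = 0.1713. [A⁻]/[HA] = 10^(0.1713) = 1.48

[A⁻]/[HA] = 1.48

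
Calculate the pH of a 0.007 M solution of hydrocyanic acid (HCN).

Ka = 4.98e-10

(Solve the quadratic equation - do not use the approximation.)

x² + Ka×x - Ka×C = 0. Using quadratic formula: [H⁺] = 1.8668e-06

pH = 5.73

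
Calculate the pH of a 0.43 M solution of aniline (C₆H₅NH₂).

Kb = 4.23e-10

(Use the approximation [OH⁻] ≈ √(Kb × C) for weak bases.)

[OH⁻] = √(Kb × C) = √(4.23e-10 × 0.43) = 1.3487e-05. pOH = 4.87, pH = 14 - pOH

pH = 9.13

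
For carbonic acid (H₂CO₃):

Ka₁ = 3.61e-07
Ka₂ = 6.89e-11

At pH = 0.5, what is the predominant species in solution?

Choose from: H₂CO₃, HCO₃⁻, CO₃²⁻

pKa₁ = 6.44, pKa₂ = 10.16. For a polyprotic acid the predominant species crosses at each pKa: below pKa_n the protonated form dominates, above it the deprotonated form does. At pH = 0.5, the predominant species is H₂CO₃.

H₂CO₃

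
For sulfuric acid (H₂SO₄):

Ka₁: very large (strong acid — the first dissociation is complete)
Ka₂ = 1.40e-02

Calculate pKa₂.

pKa₂ = -log(Ka₂) = -log(1.40e-02) = 1.85.

pK_{a2} = 1.85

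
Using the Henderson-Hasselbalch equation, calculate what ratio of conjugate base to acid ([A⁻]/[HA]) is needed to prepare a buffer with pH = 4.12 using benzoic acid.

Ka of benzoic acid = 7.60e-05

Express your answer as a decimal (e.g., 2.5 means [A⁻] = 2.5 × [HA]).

pKa = -log(7.60e-05) = 4.1192. pH = pKa + log([A⁻]/[HA]), so log([A⁻]/[HA]) = pH − pKa = 4.12 − 4.1192 = 0.0008. [A⁻]/[HA] = 10^(0.0008) = 1.00

[A⁻]/[HA] = 1.00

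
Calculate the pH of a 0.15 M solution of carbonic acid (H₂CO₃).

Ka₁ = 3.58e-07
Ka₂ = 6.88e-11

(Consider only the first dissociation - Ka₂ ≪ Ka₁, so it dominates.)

First dissociation dominates. From Ka₁ = [H⁺][HA⁻]/[H₂A], x² + Ka₁·x − Ka₁·C = 0 with C = 0.15 M and Ka₁ = 3.58e-07. Solving: [H⁺] = (−Ka₁ + √(Ka₁² + 4·Ka₁·C)) / 2 = 2.3155e-04 M. pH = -log(2.3155e-04) = 3.64.

pH = 3.64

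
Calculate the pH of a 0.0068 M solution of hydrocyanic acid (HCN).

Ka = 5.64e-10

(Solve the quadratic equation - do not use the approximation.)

x² + Ka×x - Ka×C = 0. Using quadratic formula: [H⁺] = 1.9581e-06

pH = 5.71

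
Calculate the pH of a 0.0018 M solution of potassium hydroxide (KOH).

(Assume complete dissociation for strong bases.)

[OH⁻] = 0.0018 M for strong base. pOH = -log[OH⁻] = 2.74, pH = 14 - pOH

pH = 11.26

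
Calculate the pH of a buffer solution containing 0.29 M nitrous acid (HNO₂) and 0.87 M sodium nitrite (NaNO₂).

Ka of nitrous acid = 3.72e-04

pKa = -log(3.72e-04) = 3.43. pH = pKa + log([A⁻]/[HA]) = 3.43 + log(0.87/0.29)

pH = 3.91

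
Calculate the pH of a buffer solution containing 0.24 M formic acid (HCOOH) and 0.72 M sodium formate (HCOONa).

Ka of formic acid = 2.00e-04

pKa = -log(2.00e-04) = 3.70. pH = pKa + log([A⁻]/[HA]) = 3.70 + log(0.72/0.24)

pH = 4.18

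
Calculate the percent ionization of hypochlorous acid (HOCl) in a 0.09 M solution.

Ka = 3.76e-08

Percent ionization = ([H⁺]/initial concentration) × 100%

Using Ka equilibrium: x² + Ka×x - Ka×C = 0. Solving: [H⁺] = 5.8153e-05. Percent = (5.8153e-05/0.09) × 100

Percent ionization = 0.0646%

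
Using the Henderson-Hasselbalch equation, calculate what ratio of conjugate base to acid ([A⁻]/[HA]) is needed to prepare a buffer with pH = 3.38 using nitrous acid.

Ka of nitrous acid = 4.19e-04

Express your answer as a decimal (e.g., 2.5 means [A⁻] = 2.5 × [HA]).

pKa = -log(4.19e-04) = 3.3778. pH = pKa + log([A⁻]/[HA]), so log([A⁻]/[HA]) = pH − pKa = 3.38 − 3.3778 = 0.0022. [A⁻]/[HA] = 10^(0.0022) = 1.01

[A⁻]/[HA] = 1.01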